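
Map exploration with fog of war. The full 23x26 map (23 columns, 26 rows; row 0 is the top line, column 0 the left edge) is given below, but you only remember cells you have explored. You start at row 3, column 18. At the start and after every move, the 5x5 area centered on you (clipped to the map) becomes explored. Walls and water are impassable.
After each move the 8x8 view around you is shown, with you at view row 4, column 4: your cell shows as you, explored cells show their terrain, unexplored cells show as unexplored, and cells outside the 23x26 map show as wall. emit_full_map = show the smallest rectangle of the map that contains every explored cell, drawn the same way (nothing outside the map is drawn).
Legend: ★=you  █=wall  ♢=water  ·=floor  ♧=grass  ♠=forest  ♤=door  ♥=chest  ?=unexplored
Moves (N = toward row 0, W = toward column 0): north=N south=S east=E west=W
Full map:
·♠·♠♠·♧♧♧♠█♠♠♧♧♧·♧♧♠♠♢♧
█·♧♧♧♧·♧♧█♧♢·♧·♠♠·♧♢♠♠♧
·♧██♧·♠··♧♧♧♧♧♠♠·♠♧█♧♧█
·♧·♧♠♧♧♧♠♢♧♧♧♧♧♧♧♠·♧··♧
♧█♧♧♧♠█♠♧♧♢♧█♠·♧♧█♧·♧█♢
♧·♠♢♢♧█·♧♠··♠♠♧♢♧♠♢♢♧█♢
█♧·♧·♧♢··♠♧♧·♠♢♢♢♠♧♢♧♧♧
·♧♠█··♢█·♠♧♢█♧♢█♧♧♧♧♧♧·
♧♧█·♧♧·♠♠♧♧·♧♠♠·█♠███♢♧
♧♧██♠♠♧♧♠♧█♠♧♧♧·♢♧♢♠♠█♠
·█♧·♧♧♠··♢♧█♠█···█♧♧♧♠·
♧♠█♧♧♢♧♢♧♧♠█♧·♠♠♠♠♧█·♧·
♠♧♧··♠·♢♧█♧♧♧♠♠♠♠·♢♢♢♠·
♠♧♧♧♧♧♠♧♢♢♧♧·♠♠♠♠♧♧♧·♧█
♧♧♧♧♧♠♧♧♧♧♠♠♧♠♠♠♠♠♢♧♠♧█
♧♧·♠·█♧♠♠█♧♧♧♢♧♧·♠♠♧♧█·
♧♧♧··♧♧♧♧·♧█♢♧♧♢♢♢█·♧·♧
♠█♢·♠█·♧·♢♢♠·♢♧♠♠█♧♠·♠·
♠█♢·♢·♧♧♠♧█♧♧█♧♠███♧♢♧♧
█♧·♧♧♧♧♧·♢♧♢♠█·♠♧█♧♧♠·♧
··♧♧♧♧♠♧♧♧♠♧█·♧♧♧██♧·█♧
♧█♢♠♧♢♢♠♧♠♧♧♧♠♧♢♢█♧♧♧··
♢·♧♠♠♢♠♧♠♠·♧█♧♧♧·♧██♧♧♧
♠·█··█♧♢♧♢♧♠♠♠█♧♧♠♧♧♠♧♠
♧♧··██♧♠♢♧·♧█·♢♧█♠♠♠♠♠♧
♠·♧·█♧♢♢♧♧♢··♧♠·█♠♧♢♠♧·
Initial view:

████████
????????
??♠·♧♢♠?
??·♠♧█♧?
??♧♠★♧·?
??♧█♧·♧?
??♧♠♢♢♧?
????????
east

████████
????????
?♠·♧♢♠♠?
?·♠♧█♧♧?
?♧♠·★··?
?♧█♧·♧█?
?♧♠♢♢♧█?
????????

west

████████
????????
??♠·♧♢♠♠
??·♠♧█♧♧
??♧♠★♧··
??♧█♧·♧█
??♧♠♢♢♧█
????????

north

████████
████████
??·♧♧♠♠?
??♠·♧♢♠♠
??·♠★█♧♧
??♧♠·♧··
??♧█♧·♧█
??♧♠♢♢♧█

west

████████
████████
??♧·♧♧♠♠
??♠♠·♧♢♠
??♠·★♧█♧
??♧♧♠·♧·
??♧♧█♧·♧
???♧♠♢♢♧

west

████████
████████
??♧♧·♧♧♠
??·♠♠·♧♢
??♠♠★♠♧█
??♧♧♧♠·♧
??·♧♧█♧·
????♧♠♢♢

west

████████
████████
??♧♧♧·♧♧
??♧·♠♠·♧
??♧♠★·♠♧
??♧♧♧♧♠·
??♠·♧♧█♧
?????♧♠♢

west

████████
████████
??♠♧♧♧·♧
??·♧·♠♠·
??♧♧★♠·♠
??♧♧♧♧♧♠
??█♠·♧♧█
??????♧♠

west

████████
████████
??♠♠♧♧♧·
??♢·♧·♠♠
??♧♧★♠♠·
??♧♧♧♧♧♧
??♧█♠·♧♧
???????♧

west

████████
████████
??█♠♠♧♧♧
??♧♢·♧·♠
??♧♧★♧♠♠
??♧♧♧♧♧♧
??♢♧█♠·♧
????????

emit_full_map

█♠♠♧♧♧·♧♧♠♠?
♧♢·♧·♠♠·♧♢♠♠
♧♧★♧♠♠·♠♧█♧♧
♧♧♧♧♧♧♧♠·♧··
♢♧█♠·♧♧█♧·♧█
??????♧♠♢♢♧█

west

████████
████████
??♠█♠♠♧♧
??█♧♢·♧·
??♧♧★♧♧♠
??♢♧♧♧♧♧
??♧♢♧█♠·
????????

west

████████
████████
??♧♠█♠♠♧
??♧█♧♢·♧
??·♧★♧♧♧
??♠♢♧♧♧♧
??♧♧♢♧█♠
????????

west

████████
████████
??♧♧♠█♠♠
??♧♧█♧♢·
??··★♧♧♧
??♧♠♢♧♧♧
??♠♧♧♢♧█
????????

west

████████
████████
??♧♧♧♠█♠
??·♧♧█♧♢
??♠·★♧♧♧
??♧♧♠♢♧♧
??█♠♧♧♢♧
????????

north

████████
████████
████████
??♧♧♧♠█♠
??·♧★█♧♢
??♠··♧♧♧
??♧♧♠♢♧♧
??█♠♧♧♢♧

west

████████
████████
████████
??·♧♧♧♠█
??♧·★♧█♧
??·♠··♧♧
??♧♧♧♠♢♧
???█♠♧♧♢

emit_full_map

·♧♧♧♠█♠♠♧♧♧·♧♧♠♠?
♧·★♧█♧♢·♧·♠♠·♧♢♠♠
·♠··♧♧♧♧♧♠♠·♠♧█♧♧
♧♧♧♠♢♧♧♧♧♧♧♧♠·♧··
?█♠♧♧♢♧█♠·♧♧█♧·♧█
???????????♧♠♢♢♧█

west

████████
████████
████████
??♠·♧♧♧♠
??♧♧★♧♧█
??♧·♠··♧
??♠♧♧♧♠♢
????█♠♧♧

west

████████
████████
████████
??♠♠·♧♧♧
??♧♧★·♧♧
??█♧·♠··
??♧♠♧♧♧♠
?????█♠♧

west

████████
████████
████████
??·♠♠·♧♧
??♧♧★♧·♧
??██♧·♠·
??·♧♠♧♧♧
??????█♠

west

████████
████████
████████
█?♠·♠♠·♧
█?·♧★♧♧·
█?♧██♧·♠
█?♧·♧♠♧♧
█??????█

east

████████
████████
████████
?♠·♠♠·♧♧
?·♧♧★♧·♧
?♧██♧·♠·
?♧·♧♠♧♧♧
??????█♠

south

████████
████████
?♠·♠♠·♧♧
?·♧♧♧♧·♧
?♧██★·♠·
?♧·♧♠♧♧♧
??♧♧♧♠█♠
????????

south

████████
?♠·♠♠·♧♧
?·♧♧♧♧·♧
?♧██♧·♠·
?♧·♧★♧♧♧
??♧♧♧♠█♠
??♠♢♢♧█?
????????

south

?♠·♠♠·♧♧
?·♧♧♧♧·♧
?♧██♧·♠·
?♧·♧♠♧♧♧
??♧♧★♠█♠
??♠♢♢♧█?
??·♧·♧♢?
????????

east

♠·♠♠·♧♧♧
·♧♧♧♧·♧♧
♧██♧·♠··
♧·♧♠♧♧♧♠
?♧♧♧★█♠♧
?♠♢♢♧█·?
?·♧·♧♢·?
????????

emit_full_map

♠·♠♠·♧♧♧♠█♠♠♧♧♧·♧♧♠♠?
·♧♧♧♧·♧♧█♧♢·♧·♠♠·♧♢♠♠
♧██♧·♠··♧♧♧♧♧♠♠·♠♧█♧♧
♧·♧♠♧♧♧♠♢♧♧♧♧♧♧♧♠·♧··
?♧♧♧★█♠♧♧♢♧█♠·♧♧█♧·♧█
?♠♢♢♧█·????????♧♠♢♢♧█
?·♧·♧♢·??????????????


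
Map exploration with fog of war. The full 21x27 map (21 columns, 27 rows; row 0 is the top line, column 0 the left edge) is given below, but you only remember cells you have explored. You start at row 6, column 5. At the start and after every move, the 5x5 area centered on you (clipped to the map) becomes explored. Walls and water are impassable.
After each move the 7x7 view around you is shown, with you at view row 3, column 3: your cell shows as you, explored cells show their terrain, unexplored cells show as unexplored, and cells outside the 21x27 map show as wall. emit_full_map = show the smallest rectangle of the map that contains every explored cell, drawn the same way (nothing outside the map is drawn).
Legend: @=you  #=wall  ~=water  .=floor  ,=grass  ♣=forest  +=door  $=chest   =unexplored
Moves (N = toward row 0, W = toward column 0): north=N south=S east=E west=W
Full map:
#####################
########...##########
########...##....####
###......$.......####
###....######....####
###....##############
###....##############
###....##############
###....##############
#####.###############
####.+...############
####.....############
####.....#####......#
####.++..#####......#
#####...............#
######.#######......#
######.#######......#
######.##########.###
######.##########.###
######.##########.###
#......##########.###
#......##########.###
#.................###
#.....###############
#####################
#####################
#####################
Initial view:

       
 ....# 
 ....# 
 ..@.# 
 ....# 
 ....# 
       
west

       
 #....#
 #....#
 #.@..#
 #....#
 #....#
       

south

 #....#
 #....#
 #....#
 #.@..#
 #....#
 ###.# 
       

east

#....# 
#....# 
#....# 
#..@.# 
#....# 
###.## 
       

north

       
#....# 
#....# 
#..@.# 
#....# 
#....# 
###.## 

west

       
 #....#
 #....#
 #.@..#
 #....#
 #....#
 ###.##

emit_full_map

#....#
#....#
#.@..#
#....#
#....#
###.##

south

 #....#
 #....#
 #....#
 #.@..#
 #....#
 ###.##
       

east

#....# 
#....# 
#....# 
#..@.# 
#....# 
###.## 
       

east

....#  
....## 
....## 
...@## 
....## 
##.### 
       

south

....## 
....## 
....## 
...@## 
##.### 
 .+... 
       

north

....#  
....## 
....## 
...@## 
....## 
##.### 
 .+... 

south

....## 
....## 
....## 
...@## 
##.### 
 .+... 
       

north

....#  
....## 
....## 
...@## 
....## 
##.### 
 .+... 


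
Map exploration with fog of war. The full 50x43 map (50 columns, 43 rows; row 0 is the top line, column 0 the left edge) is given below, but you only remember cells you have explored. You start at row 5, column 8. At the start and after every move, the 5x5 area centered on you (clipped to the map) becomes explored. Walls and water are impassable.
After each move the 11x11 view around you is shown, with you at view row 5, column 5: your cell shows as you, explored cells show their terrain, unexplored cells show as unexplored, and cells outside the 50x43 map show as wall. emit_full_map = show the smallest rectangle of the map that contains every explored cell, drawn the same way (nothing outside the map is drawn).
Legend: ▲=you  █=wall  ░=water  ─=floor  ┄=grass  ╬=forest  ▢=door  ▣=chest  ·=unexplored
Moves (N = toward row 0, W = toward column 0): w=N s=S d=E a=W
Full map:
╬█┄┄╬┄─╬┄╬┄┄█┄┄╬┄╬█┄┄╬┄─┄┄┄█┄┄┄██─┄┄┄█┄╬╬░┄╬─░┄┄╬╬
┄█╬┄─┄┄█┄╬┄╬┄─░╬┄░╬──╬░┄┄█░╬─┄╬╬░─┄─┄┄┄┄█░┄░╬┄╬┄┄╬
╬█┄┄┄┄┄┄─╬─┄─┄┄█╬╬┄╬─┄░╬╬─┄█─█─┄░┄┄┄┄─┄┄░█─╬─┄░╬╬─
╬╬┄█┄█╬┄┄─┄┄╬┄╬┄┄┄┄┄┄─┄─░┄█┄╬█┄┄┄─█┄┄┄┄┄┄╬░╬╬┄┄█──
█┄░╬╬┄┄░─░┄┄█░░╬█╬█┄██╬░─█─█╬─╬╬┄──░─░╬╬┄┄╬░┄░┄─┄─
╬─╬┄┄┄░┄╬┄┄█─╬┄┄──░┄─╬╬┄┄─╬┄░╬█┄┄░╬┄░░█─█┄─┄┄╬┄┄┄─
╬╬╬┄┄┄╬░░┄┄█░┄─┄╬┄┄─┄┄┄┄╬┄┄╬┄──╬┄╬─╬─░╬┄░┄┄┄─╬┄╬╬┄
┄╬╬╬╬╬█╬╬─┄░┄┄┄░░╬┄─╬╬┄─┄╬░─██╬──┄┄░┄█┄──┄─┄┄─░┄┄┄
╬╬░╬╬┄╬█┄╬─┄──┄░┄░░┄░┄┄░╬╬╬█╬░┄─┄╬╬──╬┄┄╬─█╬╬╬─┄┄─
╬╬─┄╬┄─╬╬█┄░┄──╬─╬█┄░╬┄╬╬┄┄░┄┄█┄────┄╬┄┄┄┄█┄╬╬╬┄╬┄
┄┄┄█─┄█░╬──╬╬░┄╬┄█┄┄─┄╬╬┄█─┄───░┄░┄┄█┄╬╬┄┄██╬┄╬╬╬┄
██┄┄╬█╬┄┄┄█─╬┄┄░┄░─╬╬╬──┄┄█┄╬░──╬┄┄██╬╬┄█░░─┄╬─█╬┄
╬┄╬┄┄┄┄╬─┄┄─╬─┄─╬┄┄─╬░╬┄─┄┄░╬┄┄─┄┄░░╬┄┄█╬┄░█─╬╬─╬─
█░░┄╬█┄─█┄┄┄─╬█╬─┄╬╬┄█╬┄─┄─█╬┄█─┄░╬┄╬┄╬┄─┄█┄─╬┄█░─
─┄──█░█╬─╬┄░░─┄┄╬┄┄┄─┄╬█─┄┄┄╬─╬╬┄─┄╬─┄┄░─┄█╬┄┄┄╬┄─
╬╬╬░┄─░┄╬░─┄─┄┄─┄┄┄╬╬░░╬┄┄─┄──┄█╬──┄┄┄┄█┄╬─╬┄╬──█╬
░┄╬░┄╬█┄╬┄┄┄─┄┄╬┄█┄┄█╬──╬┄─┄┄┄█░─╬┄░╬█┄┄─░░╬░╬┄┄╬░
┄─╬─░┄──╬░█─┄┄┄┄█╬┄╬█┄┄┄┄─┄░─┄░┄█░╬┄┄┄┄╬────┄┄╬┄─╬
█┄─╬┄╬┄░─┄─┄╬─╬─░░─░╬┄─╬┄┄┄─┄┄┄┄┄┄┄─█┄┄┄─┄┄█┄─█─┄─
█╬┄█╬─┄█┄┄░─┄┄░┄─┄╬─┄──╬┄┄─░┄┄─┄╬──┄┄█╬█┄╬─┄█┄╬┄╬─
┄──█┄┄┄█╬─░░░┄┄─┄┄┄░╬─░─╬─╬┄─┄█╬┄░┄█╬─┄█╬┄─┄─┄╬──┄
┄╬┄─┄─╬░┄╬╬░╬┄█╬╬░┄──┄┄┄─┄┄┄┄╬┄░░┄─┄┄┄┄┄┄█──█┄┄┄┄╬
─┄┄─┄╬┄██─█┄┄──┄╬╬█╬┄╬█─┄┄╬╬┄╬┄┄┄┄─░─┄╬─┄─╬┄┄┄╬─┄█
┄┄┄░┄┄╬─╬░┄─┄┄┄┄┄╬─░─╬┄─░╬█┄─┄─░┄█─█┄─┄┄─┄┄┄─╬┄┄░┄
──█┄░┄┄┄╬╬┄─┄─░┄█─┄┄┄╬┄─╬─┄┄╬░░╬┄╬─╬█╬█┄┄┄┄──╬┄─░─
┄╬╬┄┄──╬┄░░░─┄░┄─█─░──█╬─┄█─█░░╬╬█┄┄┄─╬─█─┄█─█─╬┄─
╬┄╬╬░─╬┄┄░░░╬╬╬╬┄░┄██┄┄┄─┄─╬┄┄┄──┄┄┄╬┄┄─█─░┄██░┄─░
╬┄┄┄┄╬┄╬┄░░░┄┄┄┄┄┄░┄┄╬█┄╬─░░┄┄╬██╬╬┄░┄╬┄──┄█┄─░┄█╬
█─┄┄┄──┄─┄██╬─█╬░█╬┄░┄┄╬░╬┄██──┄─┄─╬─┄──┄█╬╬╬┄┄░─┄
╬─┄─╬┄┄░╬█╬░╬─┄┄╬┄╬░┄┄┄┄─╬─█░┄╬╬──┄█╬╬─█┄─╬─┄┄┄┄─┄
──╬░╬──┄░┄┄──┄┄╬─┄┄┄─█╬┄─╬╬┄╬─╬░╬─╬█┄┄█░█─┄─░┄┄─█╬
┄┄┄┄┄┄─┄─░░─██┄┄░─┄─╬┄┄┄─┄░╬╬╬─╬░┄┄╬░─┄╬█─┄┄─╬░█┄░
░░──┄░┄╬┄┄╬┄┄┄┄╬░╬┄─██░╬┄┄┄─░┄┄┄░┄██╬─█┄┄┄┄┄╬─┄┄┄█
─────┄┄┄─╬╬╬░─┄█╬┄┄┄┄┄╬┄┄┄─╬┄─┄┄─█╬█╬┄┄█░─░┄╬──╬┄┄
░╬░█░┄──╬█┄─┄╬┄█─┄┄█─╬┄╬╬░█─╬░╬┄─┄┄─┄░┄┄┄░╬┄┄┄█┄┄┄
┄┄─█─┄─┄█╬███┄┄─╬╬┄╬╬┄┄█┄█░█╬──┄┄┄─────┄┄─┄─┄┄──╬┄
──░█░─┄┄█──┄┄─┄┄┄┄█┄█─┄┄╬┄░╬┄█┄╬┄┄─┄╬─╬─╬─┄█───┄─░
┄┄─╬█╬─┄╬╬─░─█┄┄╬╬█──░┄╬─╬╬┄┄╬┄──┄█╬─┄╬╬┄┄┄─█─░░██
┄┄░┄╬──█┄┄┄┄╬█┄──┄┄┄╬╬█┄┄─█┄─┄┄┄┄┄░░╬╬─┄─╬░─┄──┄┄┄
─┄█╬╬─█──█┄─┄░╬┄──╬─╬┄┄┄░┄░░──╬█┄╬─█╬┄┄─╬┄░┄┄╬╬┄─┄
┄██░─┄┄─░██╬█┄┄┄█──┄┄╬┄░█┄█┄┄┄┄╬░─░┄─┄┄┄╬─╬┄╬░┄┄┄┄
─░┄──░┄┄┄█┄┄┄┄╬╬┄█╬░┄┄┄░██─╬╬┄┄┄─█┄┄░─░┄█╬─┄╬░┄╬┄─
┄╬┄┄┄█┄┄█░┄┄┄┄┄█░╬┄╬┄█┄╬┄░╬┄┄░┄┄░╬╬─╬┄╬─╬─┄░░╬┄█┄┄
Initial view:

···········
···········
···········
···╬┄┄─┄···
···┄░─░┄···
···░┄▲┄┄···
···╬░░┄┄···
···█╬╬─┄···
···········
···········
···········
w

███████████
···········
···········
···┄┄─╬─···
···╬┄┄─┄···
···┄░▲░┄···
···░┄╬┄┄···
···╬░░┄┄···
···█╬╬─┄···
···········
···········

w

███████████
███████████
···········
···┄█┄╬┄···
···┄┄─╬─···
···╬┄▲─┄···
···┄░─░┄···
···░┄╬┄┄···
···╬░░┄┄···
···█╬╬─┄···
···········

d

███████████
███████████
···········
··┄█┄╬┄╬···
··┄┄─╬─┄···
··╬┄┄▲┄┄···
··┄░─░┄┄···
··░┄╬┄┄█···
··╬░░┄┄····
··█╬╬─┄····
···········

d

███████████
███████████
···········
·┄█┄╬┄╬┄···
·┄┄─╬─┄─···
·╬┄┄─▲┄╬···
·┄░─░┄┄█···
·░┄╬┄┄█─···
·╬░░┄┄·····
·█╬╬─┄·····
···········

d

███████████
███████████
···········
┄█┄╬┄╬┄─···
┄┄─╬─┄─┄···
╬┄┄─┄▲╬┄···
┄░─░┄┄█░···
░┄╬┄┄█─╬···
╬░░┄┄······
█╬╬─┄······
···········

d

███████████
███████████
···········
█┄╬┄╬┄─░···
┄─╬─┄─┄┄···
┄┄─┄┄▲┄╬···
░─░┄┄█░░···
┄╬┄┄█─╬┄···
░░┄┄·······
╬╬─┄·······
···········

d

███████████
███████████
···········
┄╬┄╬┄─░╬···
─╬─┄─┄┄█···
┄─┄┄╬▲╬┄···
─░┄┄█░░╬···
╬┄┄█─╬┄┄···
░┄┄········
╬─┄········
···········

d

███████████
███████████
···········
╬┄╬┄─░╬┄···
╬─┄─┄┄█╬···
─┄┄╬┄▲┄┄···
░┄┄█░░╬█···
┄┄█─╬┄┄─···
┄┄·········
─┄·········
···········

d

███████████
███████████
···········
┄╬┄─░╬┄░···
─┄─┄┄█╬╬···
┄┄╬┄╬▲┄┄···
┄┄█░░╬█╬···
┄█─╬┄┄──···
┄··········
┄··········
···········

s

███████████
···········
┄╬┄─░╬┄░···
─┄─┄┄█╬╬···
┄┄╬┄╬┄┄┄···
┄┄█░░▲█╬···
┄█─╬┄┄──···
┄··┄─┄╬┄···
┄··········
···········
···········

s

···········
┄╬┄─░╬┄░···
─┄─┄┄█╬╬···
┄┄╬┄╬┄┄┄···
┄┄█░░╬█╬···
┄█─╬┄▲──···
┄··┄─┄╬┄···
┄··┄┄░░╬···
···········
···········
···········

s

┄╬┄─░╬┄░···
─┄─┄┄█╬╬···
┄┄╬┄╬┄┄┄···
┄┄█░░╬█╬···
┄█─╬┄┄──···
┄··┄─▲╬┄···
┄··┄┄░░╬···
···─┄░┄░···
···········
···········
···········

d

╬┄─░╬┄░····
┄─┄┄█╬╬····
┄╬┄╬┄┄┄····
┄█░░╬█╬█···
█─╬┄┄──░···
··┄─┄▲┄┄···
··┄┄░░╬┄···
··─┄░┄░░···
···········
···········
···········

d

┄─░╬┄░·····
─┄┄█╬╬·····
╬┄╬┄┄┄·····
█░░╬█╬█┄···
─╬┄┄──░┄···
·┄─┄╬▲┄─···
·┄┄░░╬┄─···
·─┄░┄░░┄···
···········
···········
···········

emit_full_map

┄█┄╬┄╬┄─░╬┄░··
┄┄─╬─┄─┄┄█╬╬··
╬┄┄─┄┄╬┄╬┄┄┄··
┄░─░┄┄█░░╬█╬█┄
░┄╬┄┄█─╬┄┄──░┄
╬░░┄┄··┄─┄╬▲┄─
█╬╬─┄··┄┄░░╬┄─
·······─┄░┄░░┄

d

─░╬┄░······
┄┄█╬╬······
┄╬┄┄┄······
░░╬█╬█┄█···
╬┄┄──░┄─···
┄─┄╬┄▲─┄···
┄┄░░╬┄─╬···
─┄░┄░░┄░···
···········
···········
···········

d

░╬┄░·······
┄█╬╬·······
╬┄┄┄·······
░╬█╬█┄██···
┄┄──░┄─╬···
─┄╬┄┄▲┄┄···
┄░░╬┄─╬╬···
┄░┄░░┄░┄···
···········
···········
···········

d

╬┄░········
█╬╬········
┄┄┄········
╬█╬█┄██╬···
┄──░┄─╬╬···
┄╬┄┄─▲┄┄···
░░╬┄─╬╬┄···
░┄░░┄░┄┄···
···········
···········
···········

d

┄░·········
╬╬·········
┄┄·········
█╬█┄██╬░···
──░┄─╬╬┄···
╬┄┄─┄▲┄┄···
░╬┄─╬╬┄─···
┄░░┄░┄┄░···
···········
···········
···········

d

░··········
╬··········
┄··········
╬█┄██╬░─···
─░┄─╬╬┄┄···
┄┄─┄┄▲┄╬···
╬┄─╬╬┄─┄···
░░┄░┄┄░╬···
···········
···········
···········

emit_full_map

┄█┄╬┄╬┄─░╬┄░·······
┄┄─╬─┄─┄┄█╬╬·······
╬┄┄─┄┄╬┄╬┄┄┄·······
┄░─░┄┄█░░╬█╬█┄██╬░─
░┄╬┄┄█─╬┄┄──░┄─╬╬┄┄
╬░░┄┄··┄─┄╬┄┄─┄┄▲┄╬
█╬╬─┄··┄┄░░╬┄─╬╬┄─┄
·······─┄░┄░░┄░┄┄░╬

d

···········
···········
···········
█┄██╬░─█···
░┄─╬╬┄┄─···
┄─┄┄┄▲╬┄···
┄─╬╬┄─┄╬···
░┄░┄┄░╬╬···
···········
···········
···········

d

···········
···········
···········
┄██╬░─█─···
┄─╬╬┄┄─╬···
─┄┄┄┄▲┄┄···
─╬╬┄─┄╬░···
┄░┄┄░╬╬╬···
···········
···········
···········

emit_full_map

┄█┄╬┄╬┄─░╬┄░·········
┄┄─╬─┄─┄┄█╬╬·········
╬┄┄─┄┄╬┄╬┄┄┄·········
┄░─░┄┄█░░╬█╬█┄██╬░─█─
░┄╬┄┄█─╬┄┄──░┄─╬╬┄┄─╬
╬░░┄┄··┄─┄╬┄┄─┄┄┄┄▲┄┄
█╬╬─┄··┄┄░░╬┄─╬╬┄─┄╬░
·······─┄░┄░░┄░┄┄░╬╬╬


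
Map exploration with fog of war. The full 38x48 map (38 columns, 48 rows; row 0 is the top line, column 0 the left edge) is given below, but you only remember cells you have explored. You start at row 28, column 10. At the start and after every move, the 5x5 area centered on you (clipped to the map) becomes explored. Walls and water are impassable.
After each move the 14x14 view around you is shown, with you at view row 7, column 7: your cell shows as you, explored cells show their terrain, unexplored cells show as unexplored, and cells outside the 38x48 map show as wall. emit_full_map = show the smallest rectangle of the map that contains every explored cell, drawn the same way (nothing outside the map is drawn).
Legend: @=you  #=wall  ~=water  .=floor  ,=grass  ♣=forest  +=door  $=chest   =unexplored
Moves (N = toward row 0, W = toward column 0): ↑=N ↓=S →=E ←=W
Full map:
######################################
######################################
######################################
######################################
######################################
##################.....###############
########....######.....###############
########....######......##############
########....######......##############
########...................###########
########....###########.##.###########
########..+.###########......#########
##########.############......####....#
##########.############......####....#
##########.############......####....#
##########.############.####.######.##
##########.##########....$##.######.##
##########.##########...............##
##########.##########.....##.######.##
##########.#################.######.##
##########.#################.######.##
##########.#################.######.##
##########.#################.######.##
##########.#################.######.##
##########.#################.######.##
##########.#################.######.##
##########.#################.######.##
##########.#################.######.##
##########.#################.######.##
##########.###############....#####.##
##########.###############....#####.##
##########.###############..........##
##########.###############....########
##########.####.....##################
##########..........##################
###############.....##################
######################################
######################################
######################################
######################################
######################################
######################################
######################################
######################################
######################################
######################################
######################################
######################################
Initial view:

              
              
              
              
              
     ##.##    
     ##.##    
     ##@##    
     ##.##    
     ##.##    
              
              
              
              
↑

              
              
              
              
              
     ##.##    
     ##.##    
     ##@##    
     ##.##    
     ##.##    
     ##.##    
              
              
              

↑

              
              
              
              
              
     ##.##    
     ##.##    
     ##@##    
     ##.##    
     ##.##    
     ##.##    
     ##.##    
              
              

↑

              
              
              
              
              
     ##.##    
     ##.##    
     ##@##    
     ##.##    
     ##.##    
     ##.##    
     ##.##    
     ##.##    
              

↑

              
              
              
              
              
     ##.##    
     ##.##    
     ##@##    
     ##.##    
     ##.##    
     ##.##    
     ##.##    
     ##.##    
     ##.##    

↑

              
              
              
              
              
     ##.##    
     ##.##    
     ##@##    
     ##.##    
     ##.##    
     ##.##    
     ##.##    
     ##.##    
     ##.##    

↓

              
              
              
              
     ##.##    
     ##.##    
     ##.##    
     ##@##    
     ##.##    
     ##.##    
     ##.##    
     ##.##    
     ##.##    
     ##.##    

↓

              
              
              
     ##.##    
     ##.##    
     ##.##    
     ##.##    
     ##@##    
     ##.##    
     ##.##    
     ##.##    
     ##.##    
     ##.##    
              

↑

              
              
              
              
     ##.##    
     ##.##    
     ##.##    
     ##@##    
     ##.##    
     ##.##    
     ##.##    
     ##.##    
     ##.##    
     ##.##    

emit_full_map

##.##
##.##
##.##
##@##
##.##
##.##
##.##
##.##
##.##
##.##

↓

              
              
              
     ##.##    
     ##.##    
     ##.##    
     ##.##    
     ##@##    
     ##.##    
     ##.##    
     ##.##    
     ##.##    
     ##.##    
              


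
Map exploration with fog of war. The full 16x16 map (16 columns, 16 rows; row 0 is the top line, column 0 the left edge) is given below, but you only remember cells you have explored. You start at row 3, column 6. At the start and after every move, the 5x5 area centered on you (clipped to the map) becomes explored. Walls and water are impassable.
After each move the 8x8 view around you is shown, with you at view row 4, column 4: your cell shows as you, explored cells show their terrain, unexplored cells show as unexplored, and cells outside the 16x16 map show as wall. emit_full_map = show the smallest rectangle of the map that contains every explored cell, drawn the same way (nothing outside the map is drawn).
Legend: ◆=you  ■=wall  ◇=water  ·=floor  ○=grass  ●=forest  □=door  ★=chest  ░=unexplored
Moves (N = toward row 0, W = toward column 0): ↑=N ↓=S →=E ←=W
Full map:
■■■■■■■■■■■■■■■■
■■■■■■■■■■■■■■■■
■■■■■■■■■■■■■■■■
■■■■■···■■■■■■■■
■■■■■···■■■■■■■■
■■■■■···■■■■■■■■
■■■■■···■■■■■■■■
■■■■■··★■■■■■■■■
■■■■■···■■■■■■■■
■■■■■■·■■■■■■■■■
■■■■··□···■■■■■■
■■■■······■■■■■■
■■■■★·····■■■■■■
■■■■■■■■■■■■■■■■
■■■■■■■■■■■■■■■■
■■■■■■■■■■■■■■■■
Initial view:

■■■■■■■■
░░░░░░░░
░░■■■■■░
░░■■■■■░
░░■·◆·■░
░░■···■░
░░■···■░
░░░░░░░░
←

■■■■■■■■
░░░░░░░░
░░■■■■■■
░░■■■■■■
░░■■◆··■
░░■■···■
░░■■···■
░░░░░░░░

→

■■■■■■■■
░░░░░░░░
░■■■■■■░
░■■■■■■░
░■■·◆·■░
░■■···■░
░■■···■░
░░░░░░░░

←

■■■■■■■■
░░░░░░░░
░░■■■■■■
░░■■■■■■
░░■■◆··■
░░■■···■
░░■■···■
░░░░░░░░

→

■■■■■■■■
░░░░░░░░
░■■■■■■░
░■■■■■■░
░■■·◆·■░
░■■···■░
░■■···■░
░░░░░░░░


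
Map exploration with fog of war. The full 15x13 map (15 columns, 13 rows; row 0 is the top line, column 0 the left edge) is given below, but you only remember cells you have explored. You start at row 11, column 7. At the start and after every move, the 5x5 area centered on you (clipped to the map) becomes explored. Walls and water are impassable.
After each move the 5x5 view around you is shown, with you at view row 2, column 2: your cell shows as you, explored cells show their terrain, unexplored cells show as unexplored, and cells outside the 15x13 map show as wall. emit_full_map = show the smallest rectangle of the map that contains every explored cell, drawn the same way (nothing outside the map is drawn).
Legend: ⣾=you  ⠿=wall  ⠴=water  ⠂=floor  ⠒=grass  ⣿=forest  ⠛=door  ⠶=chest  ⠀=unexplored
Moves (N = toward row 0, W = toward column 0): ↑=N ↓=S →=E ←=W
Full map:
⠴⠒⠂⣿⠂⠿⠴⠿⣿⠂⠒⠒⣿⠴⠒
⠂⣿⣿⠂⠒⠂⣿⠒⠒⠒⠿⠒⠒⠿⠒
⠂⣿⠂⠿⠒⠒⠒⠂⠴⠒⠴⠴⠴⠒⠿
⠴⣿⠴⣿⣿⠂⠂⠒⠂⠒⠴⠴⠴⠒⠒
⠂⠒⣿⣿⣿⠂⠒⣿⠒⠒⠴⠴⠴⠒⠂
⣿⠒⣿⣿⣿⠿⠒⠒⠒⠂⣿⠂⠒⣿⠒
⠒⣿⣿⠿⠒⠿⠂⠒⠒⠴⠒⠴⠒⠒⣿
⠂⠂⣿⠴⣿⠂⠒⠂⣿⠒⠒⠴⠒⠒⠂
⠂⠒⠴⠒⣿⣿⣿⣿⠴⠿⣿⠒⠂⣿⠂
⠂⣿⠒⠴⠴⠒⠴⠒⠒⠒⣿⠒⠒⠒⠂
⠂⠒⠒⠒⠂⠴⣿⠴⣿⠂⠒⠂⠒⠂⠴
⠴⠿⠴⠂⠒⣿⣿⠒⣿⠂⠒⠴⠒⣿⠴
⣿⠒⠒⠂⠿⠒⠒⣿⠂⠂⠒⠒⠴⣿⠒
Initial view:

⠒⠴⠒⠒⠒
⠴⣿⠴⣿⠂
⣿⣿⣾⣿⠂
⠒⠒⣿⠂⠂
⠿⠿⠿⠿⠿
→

⠴⠒⠒⠒⣿
⣿⠴⣿⠂⠒
⣿⠒⣾⠂⠒
⠒⣿⠂⠂⠒
⠿⠿⠿⠿⠿

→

⠒⠒⠒⣿⠒
⠴⣿⠂⠒⠂
⠒⣿⣾⠒⠴
⣿⠂⠂⠒⠒
⠿⠿⠿⠿⠿

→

⠒⠒⣿⠒⠒
⣿⠂⠒⠂⠒
⣿⠂⣾⠴⠒
⠂⠂⠒⠒⠴
⠿⠿⠿⠿⠿

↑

⠴⠿⣿⠒⠂
⠒⠒⣿⠒⠒
⣿⠂⣾⠂⠒
⣿⠂⠒⠴⠒
⠂⠂⠒⠒⠴

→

⠿⣿⠒⠂⣿
⠒⣿⠒⠒⠒
⠂⠒⣾⠒⠂
⠂⠒⠴⠒⣿
⠂⠒⠒⠴⣿

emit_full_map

⠀⠀⠀⠴⠿⣿⠒⠂⣿
⠒⠴⠒⠒⠒⣿⠒⠒⠒
⠴⣿⠴⣿⠂⠒⣾⠒⠂
⣿⣿⠒⣿⠂⠒⠴⠒⣿
⠒⠒⣿⠂⠂⠒⠒⠴⣿

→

⣿⠒⠂⣿⠂
⣿⠒⠒⠒⠂
⠒⠂⣾⠂⠴
⠒⠴⠒⣿⠴
⠒⠒⠴⣿⠒

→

⠒⠂⣿⠂⠿
⠒⠒⠒⠂⠿
⠂⠒⣾⠴⠿
⠴⠒⣿⠴⠿
⠒⠴⣿⠒⠿

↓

⠒⠒⠒⠂⠿
⠂⠒⠂⠴⠿
⠴⠒⣾⠴⠿
⠒⠴⣿⠒⠿
⠿⠿⠿⠿⠿

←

⣿⠒⠒⠒⠂
⠒⠂⠒⠂⠴
⠒⠴⣾⣿⠴
⠒⠒⠴⣿⠒
⠿⠿⠿⠿⠿

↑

⣿⠒⠂⣿⠂
⣿⠒⠒⠒⠂
⠒⠂⣾⠂⠴
⠒⠴⠒⣿⠴
⠒⠒⠴⣿⠒

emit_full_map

⠀⠀⠀⠴⠿⣿⠒⠂⣿⠂
⠒⠴⠒⠒⠒⣿⠒⠒⠒⠂
⠴⣿⠴⣿⠂⠒⠂⣾⠂⠴
⣿⣿⠒⣿⠂⠒⠴⠒⣿⠴
⠒⠒⣿⠂⠂⠒⠒⠴⣿⠒

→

⠒⠂⣿⠂⠿
⠒⠒⠒⠂⠿
⠂⠒⣾⠴⠿
⠴⠒⣿⠴⠿
⠒⠴⣿⠒⠿

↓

⠒⠒⠒⠂⠿
⠂⠒⠂⠴⠿
⠴⠒⣾⠴⠿
⠒⠴⣿⠒⠿
⠿⠿⠿⠿⠿

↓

⠂⠒⠂⠴⠿
⠴⠒⣿⠴⠿
⠒⠴⣾⠒⠿
⠿⠿⠿⠿⠿
⠿⠿⠿⠿⠿


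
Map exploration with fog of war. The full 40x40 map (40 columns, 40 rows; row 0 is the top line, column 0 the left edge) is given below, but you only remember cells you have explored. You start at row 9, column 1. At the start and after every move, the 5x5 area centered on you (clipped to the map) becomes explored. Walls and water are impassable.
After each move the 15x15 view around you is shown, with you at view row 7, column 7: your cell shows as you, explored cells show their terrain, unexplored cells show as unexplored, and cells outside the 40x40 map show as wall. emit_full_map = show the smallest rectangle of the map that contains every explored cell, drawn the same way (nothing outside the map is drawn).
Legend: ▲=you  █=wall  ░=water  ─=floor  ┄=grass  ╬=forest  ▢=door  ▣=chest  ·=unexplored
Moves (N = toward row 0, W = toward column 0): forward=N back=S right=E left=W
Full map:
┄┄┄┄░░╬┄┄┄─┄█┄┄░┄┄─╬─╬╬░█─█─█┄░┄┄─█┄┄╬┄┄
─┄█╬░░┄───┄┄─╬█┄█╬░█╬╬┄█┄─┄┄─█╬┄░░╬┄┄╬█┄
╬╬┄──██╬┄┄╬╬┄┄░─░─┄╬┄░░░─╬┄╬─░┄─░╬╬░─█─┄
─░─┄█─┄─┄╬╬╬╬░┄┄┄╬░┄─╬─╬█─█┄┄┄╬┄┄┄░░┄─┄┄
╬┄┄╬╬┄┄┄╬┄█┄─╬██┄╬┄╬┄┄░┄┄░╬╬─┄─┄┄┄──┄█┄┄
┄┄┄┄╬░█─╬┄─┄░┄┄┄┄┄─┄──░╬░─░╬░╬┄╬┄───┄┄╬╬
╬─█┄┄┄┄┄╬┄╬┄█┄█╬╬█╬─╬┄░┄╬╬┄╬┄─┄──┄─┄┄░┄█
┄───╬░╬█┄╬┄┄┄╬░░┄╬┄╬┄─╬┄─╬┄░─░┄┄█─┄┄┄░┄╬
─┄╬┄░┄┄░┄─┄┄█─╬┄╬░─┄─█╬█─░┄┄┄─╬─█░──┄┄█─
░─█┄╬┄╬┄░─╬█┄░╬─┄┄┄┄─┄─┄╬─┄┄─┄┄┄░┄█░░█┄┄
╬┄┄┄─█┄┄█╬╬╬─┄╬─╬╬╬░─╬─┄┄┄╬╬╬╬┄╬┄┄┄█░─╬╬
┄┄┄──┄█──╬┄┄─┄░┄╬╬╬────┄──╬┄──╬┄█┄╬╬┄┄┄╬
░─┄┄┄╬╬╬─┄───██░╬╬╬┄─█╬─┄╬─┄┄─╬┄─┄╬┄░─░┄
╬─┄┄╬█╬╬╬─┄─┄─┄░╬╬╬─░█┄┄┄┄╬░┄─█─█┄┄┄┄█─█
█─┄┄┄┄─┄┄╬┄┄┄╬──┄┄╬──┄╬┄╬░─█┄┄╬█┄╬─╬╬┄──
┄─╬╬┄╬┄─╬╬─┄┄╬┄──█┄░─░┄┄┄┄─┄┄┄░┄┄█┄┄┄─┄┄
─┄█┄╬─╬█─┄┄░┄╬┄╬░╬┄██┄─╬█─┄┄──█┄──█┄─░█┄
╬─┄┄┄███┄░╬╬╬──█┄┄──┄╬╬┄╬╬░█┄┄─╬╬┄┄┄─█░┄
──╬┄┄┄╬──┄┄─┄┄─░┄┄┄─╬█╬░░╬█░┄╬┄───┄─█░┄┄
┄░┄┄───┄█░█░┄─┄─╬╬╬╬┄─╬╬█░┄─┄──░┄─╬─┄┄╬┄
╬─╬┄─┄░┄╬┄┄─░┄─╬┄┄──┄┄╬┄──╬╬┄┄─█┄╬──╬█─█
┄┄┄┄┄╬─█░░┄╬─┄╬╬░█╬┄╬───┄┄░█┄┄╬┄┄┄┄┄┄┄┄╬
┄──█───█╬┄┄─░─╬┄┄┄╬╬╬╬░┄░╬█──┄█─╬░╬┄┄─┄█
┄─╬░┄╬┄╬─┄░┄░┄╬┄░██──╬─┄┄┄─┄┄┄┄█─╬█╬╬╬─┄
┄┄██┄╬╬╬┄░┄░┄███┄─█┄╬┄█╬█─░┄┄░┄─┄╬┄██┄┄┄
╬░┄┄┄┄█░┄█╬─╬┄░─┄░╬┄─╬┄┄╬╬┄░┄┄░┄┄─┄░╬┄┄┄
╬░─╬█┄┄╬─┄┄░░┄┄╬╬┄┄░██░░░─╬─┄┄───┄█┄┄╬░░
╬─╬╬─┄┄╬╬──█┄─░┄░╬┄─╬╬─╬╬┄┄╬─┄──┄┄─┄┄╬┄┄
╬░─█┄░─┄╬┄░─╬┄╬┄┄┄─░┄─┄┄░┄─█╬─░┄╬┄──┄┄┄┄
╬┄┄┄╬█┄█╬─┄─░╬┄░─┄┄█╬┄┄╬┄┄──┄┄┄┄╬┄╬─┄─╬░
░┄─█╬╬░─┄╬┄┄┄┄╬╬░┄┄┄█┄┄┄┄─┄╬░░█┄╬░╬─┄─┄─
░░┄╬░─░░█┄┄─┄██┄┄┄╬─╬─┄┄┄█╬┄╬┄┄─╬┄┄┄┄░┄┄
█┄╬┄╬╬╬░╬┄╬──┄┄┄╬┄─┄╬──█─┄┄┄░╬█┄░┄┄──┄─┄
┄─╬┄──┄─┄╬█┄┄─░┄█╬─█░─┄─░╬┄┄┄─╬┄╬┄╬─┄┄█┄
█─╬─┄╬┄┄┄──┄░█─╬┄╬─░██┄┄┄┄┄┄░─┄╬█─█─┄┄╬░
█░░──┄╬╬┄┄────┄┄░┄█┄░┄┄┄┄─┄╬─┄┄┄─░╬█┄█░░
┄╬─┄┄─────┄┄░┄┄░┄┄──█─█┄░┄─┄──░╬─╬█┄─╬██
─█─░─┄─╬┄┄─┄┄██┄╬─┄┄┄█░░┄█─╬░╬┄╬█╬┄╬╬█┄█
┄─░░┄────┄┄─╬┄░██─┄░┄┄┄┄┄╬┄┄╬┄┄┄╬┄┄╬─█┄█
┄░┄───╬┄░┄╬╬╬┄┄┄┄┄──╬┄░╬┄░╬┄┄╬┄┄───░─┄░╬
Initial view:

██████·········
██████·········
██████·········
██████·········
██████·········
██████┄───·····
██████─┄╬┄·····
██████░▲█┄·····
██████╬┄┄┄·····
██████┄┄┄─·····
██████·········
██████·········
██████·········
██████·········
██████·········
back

██████·········
██████·········
██████·········
██████·········
██████┄───·····
██████─┄╬┄·····
██████░─█┄·····
██████╬▲┄┄·····
██████┄┄┄─·····
██████░─┄┄·····
██████·········
██████·········
██████·········
██████·········
██████·········

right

█████··········
█████··········
█████··········
█████··········
█████┄───······
█████─┄╬┄░·····
█████░─█┄╬·····
█████╬┄▲┄─·····
█████┄┄┄──·····
█████░─┄┄┄·····
█████··········
█████··········
█████··········
█████··········
█████··········

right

████···········
████···········
████···········
████···········
████┄───·······
████─┄╬┄░┄·····
████░─█┄╬┄·····
████╬┄┄▲─█·····
████┄┄┄──┄·····
████░─┄┄┄╬·····
████···········
████···········
████···········
████···········
████···········

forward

████···········
████···········
████···········
████···········
████···········
████┄───╬░·····
████─┄╬┄░┄·····
████░─█▲╬┄·····
████╬┄┄┄─█·····
████┄┄┄──┄·····
████░─┄┄┄╬·····
████···········
████···········
████···········
████···········

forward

████···········
████···········
████···········
████···········
████···········
████·─█┄┄┄·····
████┄───╬░·····
████─┄╬▲░┄·····
████░─█┄╬┄·····
████╬┄┄┄─█·····
████┄┄┄──┄·····
████░─┄┄┄╬·····
████···········
████···········
████···········

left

█████··········
█████··········
█████··········
█████··········
█████··········
█████╬─█┄┄┄····
█████┄───╬░····
█████─┄▲┄░┄····
█████░─█┄╬┄····
█████╬┄┄┄─█····
█████┄┄┄──┄····
█████░─┄┄┄╬····
█████··········
█████··········
█████··········

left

██████·········
██████·········
██████·········
██████·········
██████·········
██████╬─█┄┄┄···
██████┄───╬░···
██████─▲╬┄░┄···
██████░─█┄╬┄···
██████╬┄┄┄─█···
██████┄┄┄──┄···
██████░─┄┄┄╬···
██████·········
██████·········
██████·········

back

██████·········
██████·········
██████·········
██████·········
██████╬─█┄┄┄···
██████┄───╬░···
██████─┄╬┄░┄···
██████░▲█┄╬┄···
██████╬┄┄┄─█···
██████┄┄┄──┄···
██████░─┄┄┄╬···
██████·········
██████·········
██████·········
██████·········

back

██████·········
██████·········
██████·········
██████╬─█┄┄┄···
██████┄───╬░···
██████─┄╬┄░┄···
██████░─█┄╬┄···
██████╬▲┄┄─█···
██████┄┄┄──┄···
██████░─┄┄┄╬···
██████·········
██████·········
██████·········
██████·········
██████·········

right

█████··········
█████··········
█████··········
█████╬─█┄┄┄····
█████┄───╬░····
█████─┄╬┄░┄····
█████░─█┄╬┄····
█████╬┄▲┄─█····
█████┄┄┄──┄····
█████░─┄┄┄╬····
█████··········
█████··········
█████··········
█████··········
█████··········

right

████···········
████···········
████···········
████╬─█┄┄┄·····
████┄───╬░·····
████─┄╬┄░┄·····
████░─█┄╬┄·····
████╬┄┄▲─█·····
████┄┄┄──┄·····
████░─┄┄┄╬·····
████···········
████···········
████···········
████···········
████···········

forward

████···········
████···········
████···········
████···········
████╬─█┄┄┄·····
████┄───╬░·····
████─┄╬┄░┄·····
████░─█▲╬┄·····
████╬┄┄┄─█·····
████┄┄┄──┄·····
████░─┄┄┄╬·····
████···········
████···········
████···········
████···········

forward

████···········
████···········
████···········
████···········
████···········
████╬─█┄┄┄·····
████┄───╬░·····
████─┄╬▲░┄·····
████░─█┄╬┄·····
████╬┄┄┄─█·····
████┄┄┄──┄·····
████░─┄┄┄╬·····
████···········
████···········
████···········

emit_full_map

╬─█┄┄┄
┄───╬░
─┄╬▲░┄
░─█┄╬┄
╬┄┄┄─█
┄┄┄──┄
░─┄┄┄╬

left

█████··········
█████··········
█████··········
█████··········
█████··········
█████╬─█┄┄┄····
█████┄───╬░····
█████─┄▲┄░┄····
█████░─█┄╬┄····
█████╬┄┄┄─█····
█████┄┄┄──┄····
█████░─┄┄┄╬····
█████··········
█████··········
█████··········

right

████···········
████···········
████···········
████···········
████···········
████╬─█┄┄┄·····
████┄───╬░·····
████─┄╬▲░┄·····
████░─█┄╬┄·····
████╬┄┄┄─█·····
████┄┄┄──┄·····
████░─┄┄┄╬·····
████···········
████···········
████···········

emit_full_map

╬─█┄┄┄
┄───╬░
─┄╬▲░┄
░─█┄╬┄
╬┄┄┄─█
┄┄┄──┄
░─┄┄┄╬
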